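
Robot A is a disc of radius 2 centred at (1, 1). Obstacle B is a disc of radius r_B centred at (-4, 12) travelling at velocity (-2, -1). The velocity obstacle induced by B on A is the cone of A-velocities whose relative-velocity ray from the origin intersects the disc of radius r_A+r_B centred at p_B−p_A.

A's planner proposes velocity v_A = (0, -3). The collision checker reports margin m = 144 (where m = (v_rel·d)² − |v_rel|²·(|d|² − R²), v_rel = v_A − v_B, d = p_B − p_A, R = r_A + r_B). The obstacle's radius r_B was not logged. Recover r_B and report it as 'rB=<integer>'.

m = 144
d = (-5, 11);  v_rel = (2, -2),  |v_rel|² = 8
v_rel×d = (2)·(11) − (-2)·(-5) = 12
since m = R²·8 − 12²:  R² = (144 + 144) / 8 = 36
R = √36 = 6  ⇒  r_B = 6 − 2 = 4

rB=4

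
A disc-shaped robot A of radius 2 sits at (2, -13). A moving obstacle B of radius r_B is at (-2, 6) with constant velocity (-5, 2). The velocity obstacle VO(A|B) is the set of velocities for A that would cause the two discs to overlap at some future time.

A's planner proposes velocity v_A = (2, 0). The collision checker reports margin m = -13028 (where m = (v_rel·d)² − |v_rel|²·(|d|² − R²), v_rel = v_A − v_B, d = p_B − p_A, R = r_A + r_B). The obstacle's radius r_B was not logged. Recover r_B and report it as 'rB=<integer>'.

m = -13028
d = (-4, 19);  v_rel = (7, -2),  |v_rel|² = 53
v_rel×d = (7)·(19) − (-2)·(-4) = 125
since m = R²·53 − 125²:  R² = (15625 + -13028) / 53 = 49
R = √49 = 7  ⇒  r_B = 7 − 2 = 5

rB=5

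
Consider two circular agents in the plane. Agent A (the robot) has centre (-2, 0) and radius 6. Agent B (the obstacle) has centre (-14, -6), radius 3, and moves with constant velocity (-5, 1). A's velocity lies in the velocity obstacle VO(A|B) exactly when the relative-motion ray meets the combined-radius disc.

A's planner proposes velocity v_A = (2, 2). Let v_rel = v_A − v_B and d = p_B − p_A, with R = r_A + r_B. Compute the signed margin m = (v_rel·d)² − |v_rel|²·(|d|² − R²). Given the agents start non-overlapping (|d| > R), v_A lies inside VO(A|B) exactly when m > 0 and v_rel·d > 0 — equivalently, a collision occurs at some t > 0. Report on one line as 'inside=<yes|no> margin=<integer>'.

d = (-12, -6),  |d|² = 180;  R = 6+3 = 9,  c = 180−9² = 99
v_rel = (7, 1),  |v_rel|² = 50;  v_rel·d = (7)·(-12) + (1)·(-6) = -90
50·t² + 180·t + 99 = 0  ⇒  m = (-90)² − 50·99 = 3150
m = 3150 > 0,  v_rel·d = -90 < 0  ⇒  outside

inside=no margin=3150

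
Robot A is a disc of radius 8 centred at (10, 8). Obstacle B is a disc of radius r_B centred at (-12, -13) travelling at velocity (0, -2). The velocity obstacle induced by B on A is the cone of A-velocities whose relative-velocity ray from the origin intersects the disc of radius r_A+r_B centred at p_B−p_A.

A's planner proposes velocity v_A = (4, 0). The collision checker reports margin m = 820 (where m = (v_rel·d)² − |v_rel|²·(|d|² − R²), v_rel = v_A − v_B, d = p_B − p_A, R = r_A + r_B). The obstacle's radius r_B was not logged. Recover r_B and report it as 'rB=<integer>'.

m = 820
d = (-22, -21);  v_rel = (4, 2),  |v_rel|² = 20
v_rel×d = (4)·(-21) − (2)·(-22) = -40
since m = R²·20 − (-40)²:  R² = (1600 + 820) / 20 = 121
R = √121 = 11  ⇒  r_B = 11 − 8 = 3

rB=3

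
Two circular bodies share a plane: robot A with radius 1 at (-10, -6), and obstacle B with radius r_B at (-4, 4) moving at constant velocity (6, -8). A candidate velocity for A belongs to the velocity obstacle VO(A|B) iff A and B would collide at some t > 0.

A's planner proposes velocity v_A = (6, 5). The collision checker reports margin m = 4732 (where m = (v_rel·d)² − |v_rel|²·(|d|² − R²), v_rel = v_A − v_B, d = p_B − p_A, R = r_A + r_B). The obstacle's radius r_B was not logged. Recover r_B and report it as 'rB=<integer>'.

m = 4732
d = (6, 10);  v_rel = (0, 13),  |v_rel|² = 169
v_rel×d = (0)·(10) − (13)·(6) = -78
since m = R²·169 − (-78)²:  R² = (6084 + 4732) / 169 = 64
R = √64 = 8  ⇒  r_B = 8 − 1 = 7

rB=7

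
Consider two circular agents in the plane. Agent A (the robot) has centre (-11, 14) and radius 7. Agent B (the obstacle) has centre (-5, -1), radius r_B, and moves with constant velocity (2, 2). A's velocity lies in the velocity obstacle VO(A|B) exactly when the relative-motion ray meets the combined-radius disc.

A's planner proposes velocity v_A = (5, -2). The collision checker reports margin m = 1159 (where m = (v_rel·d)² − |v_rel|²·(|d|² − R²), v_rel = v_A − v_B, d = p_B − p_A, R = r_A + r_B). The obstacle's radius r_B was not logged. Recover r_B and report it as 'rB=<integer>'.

m = 1159
d = (6, -15);  v_rel = (3, -4),  |v_rel|² = 25
v_rel×d = (3)·(-15) − (-4)·(6) = -21
since m = R²·25 − (-21)²:  R² = (441 + 1159) / 25 = 64
R = √64 = 8  ⇒  r_B = 8 − 7 = 1

rB=1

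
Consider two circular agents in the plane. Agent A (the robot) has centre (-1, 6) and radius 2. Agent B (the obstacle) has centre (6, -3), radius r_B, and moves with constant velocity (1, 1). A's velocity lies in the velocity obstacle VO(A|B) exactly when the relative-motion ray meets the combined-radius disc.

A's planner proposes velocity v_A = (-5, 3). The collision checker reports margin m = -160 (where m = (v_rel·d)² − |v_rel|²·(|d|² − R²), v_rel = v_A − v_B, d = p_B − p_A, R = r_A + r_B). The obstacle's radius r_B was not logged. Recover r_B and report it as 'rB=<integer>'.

m = -160
d = (7, -9);  v_rel = (-6, 2),  |v_rel|² = 40
v_rel×d = (-6)·(-9) − (2)·(7) = 40
since m = R²·40 − 40²:  R² = (1600 + -160) / 40 = 36
R = √36 = 6  ⇒  r_B = 6 − 2 = 4

rB=4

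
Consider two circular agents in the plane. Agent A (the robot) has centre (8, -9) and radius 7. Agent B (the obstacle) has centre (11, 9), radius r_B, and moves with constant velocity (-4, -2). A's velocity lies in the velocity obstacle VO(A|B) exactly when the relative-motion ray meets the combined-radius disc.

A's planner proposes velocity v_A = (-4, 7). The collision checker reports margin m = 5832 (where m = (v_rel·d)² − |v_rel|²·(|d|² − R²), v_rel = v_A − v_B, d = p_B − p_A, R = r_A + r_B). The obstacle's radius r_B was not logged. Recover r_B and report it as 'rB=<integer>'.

m = 5832
d = (3, 18);  v_rel = (0, 9),  |v_rel|² = 81
v_rel×d = (0)·(18) − (9)·(3) = -27
since m = R²·81 − (-27)²:  R² = (729 + 5832) / 81 = 81
R = √81 = 9  ⇒  r_B = 9 − 7 = 2

rB=2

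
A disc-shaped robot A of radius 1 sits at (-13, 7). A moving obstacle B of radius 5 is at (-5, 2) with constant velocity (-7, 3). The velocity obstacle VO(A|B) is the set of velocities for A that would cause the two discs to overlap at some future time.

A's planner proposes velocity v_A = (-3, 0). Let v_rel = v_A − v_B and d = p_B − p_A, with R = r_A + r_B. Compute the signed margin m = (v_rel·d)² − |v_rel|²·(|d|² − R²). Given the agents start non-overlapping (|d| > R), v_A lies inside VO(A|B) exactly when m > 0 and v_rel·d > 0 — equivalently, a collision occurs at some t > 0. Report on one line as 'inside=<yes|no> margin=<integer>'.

d = (8, -5),  |d|² = 89;  R = 1+5 = 6,  c = 89−6² = 53
v_rel = (4, -3),  |v_rel|² = 25;  v_rel·d = (4)·(8) + (-3)·(-5) = 47
25·t² − 94·t + 53 = 0  ⇒  m = 47² − 25·53 = 884
m = 884 > 0,  v_rel·d = 47 > 0  ⇒  inside

inside=yes margin=884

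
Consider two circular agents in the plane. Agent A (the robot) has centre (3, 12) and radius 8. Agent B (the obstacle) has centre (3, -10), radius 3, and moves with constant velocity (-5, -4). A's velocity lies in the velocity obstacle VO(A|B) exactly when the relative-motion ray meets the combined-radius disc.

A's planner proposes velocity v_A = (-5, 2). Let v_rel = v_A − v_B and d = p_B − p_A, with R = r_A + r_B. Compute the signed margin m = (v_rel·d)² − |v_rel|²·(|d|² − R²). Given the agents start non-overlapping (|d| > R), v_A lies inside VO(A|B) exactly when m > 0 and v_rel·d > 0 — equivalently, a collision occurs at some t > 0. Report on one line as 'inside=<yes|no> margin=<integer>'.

d = (0, -22),  |d|² = 484;  R = 8+3 = 11,  c = 484−11² = 363
v_rel = (0, 6),  |v_rel|² = 36;  v_rel·d = (0)·(0) + (6)·(-22) = -132
36·t² + 264·t + 363 = 0  ⇒  m = (-132)² − 36·363 = 4356
m = 4356 > 0,  v_rel·d = -132 < 0  ⇒  outside

inside=no margin=4356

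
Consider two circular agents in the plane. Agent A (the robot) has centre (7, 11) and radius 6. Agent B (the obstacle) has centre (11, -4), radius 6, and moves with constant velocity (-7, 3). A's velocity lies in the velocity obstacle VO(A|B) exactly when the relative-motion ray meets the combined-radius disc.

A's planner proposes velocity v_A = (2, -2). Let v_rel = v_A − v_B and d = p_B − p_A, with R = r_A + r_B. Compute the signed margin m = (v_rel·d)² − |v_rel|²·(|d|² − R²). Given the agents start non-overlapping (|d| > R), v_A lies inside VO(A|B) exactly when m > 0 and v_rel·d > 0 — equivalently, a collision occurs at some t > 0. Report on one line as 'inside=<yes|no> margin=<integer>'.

d = (4, -15),  |d|² = 241;  R = 6+6 = 12,  c = 241−12² = 97
v_rel = (9, -5),  |v_rel|² = 106;  v_rel·d = (9)·(4) + (-5)·(-15) = 111
106·t² − 222·t + 97 = 0  ⇒  m = 111² − 106·97 = 2039
m = 2039 > 0,  v_rel·d = 111 > 0  ⇒  inside

inside=yes margin=2039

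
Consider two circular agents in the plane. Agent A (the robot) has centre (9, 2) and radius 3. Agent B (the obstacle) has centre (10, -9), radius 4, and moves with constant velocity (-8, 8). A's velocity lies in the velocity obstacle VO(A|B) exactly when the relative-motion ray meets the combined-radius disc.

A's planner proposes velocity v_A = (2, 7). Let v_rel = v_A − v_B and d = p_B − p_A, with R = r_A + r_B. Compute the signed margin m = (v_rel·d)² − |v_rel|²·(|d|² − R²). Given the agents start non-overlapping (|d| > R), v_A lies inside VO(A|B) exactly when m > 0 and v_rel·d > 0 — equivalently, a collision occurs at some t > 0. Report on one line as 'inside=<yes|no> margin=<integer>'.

d = (1, -11),  |d|² = 122;  R = 3+4 = 7,  c = 122−7² = 73
v_rel = (10, -1),  |v_rel|² = 101;  v_rel·d = (10)·(1) + (-1)·(-11) = 21
101·t² − 42·t + 73 = 0  ⇒  m = 21² − 101·73 = -6932
m = -6932 < 0,  v_rel·d = 21 > 0  ⇒  outside

inside=no margin=-6932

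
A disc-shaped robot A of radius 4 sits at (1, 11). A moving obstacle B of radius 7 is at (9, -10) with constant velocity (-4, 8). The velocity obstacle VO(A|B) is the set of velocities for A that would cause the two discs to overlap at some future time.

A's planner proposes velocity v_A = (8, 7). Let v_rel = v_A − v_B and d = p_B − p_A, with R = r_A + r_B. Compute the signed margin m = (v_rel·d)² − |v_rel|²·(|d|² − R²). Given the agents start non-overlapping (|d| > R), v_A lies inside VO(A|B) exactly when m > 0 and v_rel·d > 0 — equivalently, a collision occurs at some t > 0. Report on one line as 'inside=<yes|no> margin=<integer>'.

d = (8, -21),  |d|² = 505;  R = 4+7 = 11,  c = 505−11² = 384
v_rel = (12, -1),  |v_rel|² = 145;  v_rel·d = (12)·(8) + (-1)·(-21) = 117
145·t² − 234·t + 384 = 0  ⇒  m = 117² − 145·384 = -41991
m = -41991 < 0,  v_rel·d = 117 > 0  ⇒  outside

inside=no margin=-41991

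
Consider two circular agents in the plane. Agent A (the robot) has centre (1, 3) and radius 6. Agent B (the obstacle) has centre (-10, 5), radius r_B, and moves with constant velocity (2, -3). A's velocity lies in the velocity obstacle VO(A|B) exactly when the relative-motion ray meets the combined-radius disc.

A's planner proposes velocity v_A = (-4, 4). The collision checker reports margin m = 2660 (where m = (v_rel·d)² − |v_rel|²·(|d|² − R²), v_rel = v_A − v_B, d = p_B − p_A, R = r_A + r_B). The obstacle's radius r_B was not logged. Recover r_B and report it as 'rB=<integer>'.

m = 2660
d = (-11, 2);  v_rel = (-6, 7),  |v_rel|² = 85
v_rel×d = (-6)·(2) − (7)·(-11) = 65
since m = R²·85 − 65²:  R² = (4225 + 2660) / 85 = 81
R = √81 = 9  ⇒  r_B = 9 − 6 = 3

rB=3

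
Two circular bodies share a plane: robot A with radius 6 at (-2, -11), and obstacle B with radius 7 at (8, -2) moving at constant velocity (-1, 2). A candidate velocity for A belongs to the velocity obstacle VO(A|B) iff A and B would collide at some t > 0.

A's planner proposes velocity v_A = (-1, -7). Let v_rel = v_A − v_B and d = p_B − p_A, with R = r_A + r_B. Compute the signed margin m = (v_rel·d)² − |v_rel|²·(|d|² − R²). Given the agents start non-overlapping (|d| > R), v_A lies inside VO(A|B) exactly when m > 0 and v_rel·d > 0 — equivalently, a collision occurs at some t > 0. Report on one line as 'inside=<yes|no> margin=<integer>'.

d = (10, 9),  |d|² = 181;  R = 6+7 = 13,  c = 181−13² = 12
v_rel = (0, -9),  |v_rel|² = 81;  v_rel·d = (0)·(10) + (-9)·(9) = -81
81·t² + 162·t + 12 = 0  ⇒  m = (-81)² − 81·12 = 5589
m = 5589 > 0,  v_rel·d = -81 < 0  ⇒  outside

inside=no margin=5589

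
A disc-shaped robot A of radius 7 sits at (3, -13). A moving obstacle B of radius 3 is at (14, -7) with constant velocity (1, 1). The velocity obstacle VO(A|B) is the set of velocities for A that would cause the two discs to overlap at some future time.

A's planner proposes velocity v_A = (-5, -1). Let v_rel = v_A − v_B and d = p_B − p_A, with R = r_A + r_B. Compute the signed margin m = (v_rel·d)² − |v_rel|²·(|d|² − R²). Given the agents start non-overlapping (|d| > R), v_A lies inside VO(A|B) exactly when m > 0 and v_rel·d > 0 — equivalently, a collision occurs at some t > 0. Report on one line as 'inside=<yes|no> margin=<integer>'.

d = (11, 6),  |d|² = 157;  R = 7+3 = 10,  c = 157−10² = 57
v_rel = (-6, -2),  |v_rel|² = 40;  v_rel·d = (-6)·(11) + (-2)·(6) = -78
40·t² + 156·t + 57 = 0  ⇒  m = (-78)² − 40·57 = 3804
m = 3804 > 0,  v_rel·d = -78 < 0  ⇒  outside

inside=no margin=3804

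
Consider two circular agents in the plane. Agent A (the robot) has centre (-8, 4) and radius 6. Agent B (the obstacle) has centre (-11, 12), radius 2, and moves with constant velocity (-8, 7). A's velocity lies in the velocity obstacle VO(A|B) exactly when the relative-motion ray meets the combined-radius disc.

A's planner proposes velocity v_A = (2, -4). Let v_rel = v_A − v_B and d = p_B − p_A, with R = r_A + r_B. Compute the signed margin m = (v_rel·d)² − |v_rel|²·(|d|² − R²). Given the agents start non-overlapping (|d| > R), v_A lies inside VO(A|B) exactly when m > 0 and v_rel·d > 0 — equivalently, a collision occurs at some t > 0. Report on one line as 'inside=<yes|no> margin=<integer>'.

d = (-3, 8),  |d|² = 73;  R = 6+2 = 8,  c = 73−8² = 9
v_rel = (10, -11),  |v_rel|² = 221;  v_rel·d = (10)·(-3) + (-11)·(8) = -118
221·t² + 236·t + 9 = 0  ⇒  m = (-118)² − 221·9 = 11935
m = 11935 > 0,  v_rel·d = -118 < 0  ⇒  outside

inside=no margin=11935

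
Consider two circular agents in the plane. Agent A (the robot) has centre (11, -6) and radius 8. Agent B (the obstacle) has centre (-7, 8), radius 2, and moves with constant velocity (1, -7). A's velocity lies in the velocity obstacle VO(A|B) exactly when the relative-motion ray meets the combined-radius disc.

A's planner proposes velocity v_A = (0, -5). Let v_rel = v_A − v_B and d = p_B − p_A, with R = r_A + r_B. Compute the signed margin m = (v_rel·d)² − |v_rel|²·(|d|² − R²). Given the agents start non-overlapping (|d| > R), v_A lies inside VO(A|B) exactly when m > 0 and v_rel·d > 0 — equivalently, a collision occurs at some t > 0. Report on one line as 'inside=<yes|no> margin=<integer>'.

d = (-18, 14),  |d|² = 520;  R = 8+2 = 10,  c = 520−10² = 420
v_rel = (-1, 2),  |v_rel|² = 5;  v_rel·d = (-1)·(-18) + (2)·(14) = 46
5·t² − 92·t + 420 = 0  ⇒  m = 46² − 5·420 = 16
m = 16 > 0,  v_rel·d = 46 > 0  ⇒  inside

inside=yes margin=16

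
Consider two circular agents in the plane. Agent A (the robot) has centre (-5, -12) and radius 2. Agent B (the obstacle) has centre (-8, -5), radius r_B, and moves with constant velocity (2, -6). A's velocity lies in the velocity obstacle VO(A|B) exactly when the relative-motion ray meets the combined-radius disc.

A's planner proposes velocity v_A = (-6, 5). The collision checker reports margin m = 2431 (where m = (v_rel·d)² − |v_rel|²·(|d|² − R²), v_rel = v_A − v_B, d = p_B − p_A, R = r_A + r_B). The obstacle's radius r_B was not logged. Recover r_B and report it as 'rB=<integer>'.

m = 2431
d = (-3, 7);  v_rel = (-8, 11),  |v_rel|² = 185
v_rel×d = (-8)·(7) − (11)·(-3) = -23
since m = R²·185 − (-23)²:  R² = (529 + 2431) / 185 = 16
R = √16 = 4  ⇒  r_B = 4 − 2 = 2

rB=2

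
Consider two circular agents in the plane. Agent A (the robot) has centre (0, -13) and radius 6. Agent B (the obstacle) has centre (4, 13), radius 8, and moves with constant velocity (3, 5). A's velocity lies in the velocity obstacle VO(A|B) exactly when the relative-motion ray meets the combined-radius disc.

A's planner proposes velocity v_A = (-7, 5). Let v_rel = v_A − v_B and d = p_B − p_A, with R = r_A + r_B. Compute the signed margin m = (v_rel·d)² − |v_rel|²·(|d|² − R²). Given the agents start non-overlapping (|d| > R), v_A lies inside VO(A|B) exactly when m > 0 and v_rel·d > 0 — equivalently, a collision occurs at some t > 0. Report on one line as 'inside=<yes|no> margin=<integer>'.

d = (4, 26),  |d|² = 692;  R = 6+8 = 14,  c = 692−14² = 496
v_rel = (-10, 0),  |v_rel|² = 100;  v_rel·d = (-10)·(4) + (0)·(26) = -40
100·t² + 80·t + 496 = 0  ⇒  m = (-40)² − 100·496 = -48000
m = -48000 < 0,  v_rel·d = -40 < 0  ⇒  outside

inside=no margin=-48000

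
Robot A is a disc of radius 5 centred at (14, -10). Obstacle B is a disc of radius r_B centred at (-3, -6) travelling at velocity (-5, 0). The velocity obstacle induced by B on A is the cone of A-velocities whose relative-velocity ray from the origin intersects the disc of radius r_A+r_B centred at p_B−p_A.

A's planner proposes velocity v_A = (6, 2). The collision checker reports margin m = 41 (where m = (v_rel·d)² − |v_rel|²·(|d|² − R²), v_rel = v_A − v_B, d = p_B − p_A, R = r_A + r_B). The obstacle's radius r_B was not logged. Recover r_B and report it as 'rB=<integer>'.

m = 41
d = (-17, 4);  v_rel = (11, 2),  |v_rel|² = 125
v_rel×d = (11)·(4) − (2)·(-17) = 78
since m = R²·125 − 78²:  R² = (6084 + 41) / 125 = 49
R = √49 = 7  ⇒  r_B = 7 − 5 = 2

rB=2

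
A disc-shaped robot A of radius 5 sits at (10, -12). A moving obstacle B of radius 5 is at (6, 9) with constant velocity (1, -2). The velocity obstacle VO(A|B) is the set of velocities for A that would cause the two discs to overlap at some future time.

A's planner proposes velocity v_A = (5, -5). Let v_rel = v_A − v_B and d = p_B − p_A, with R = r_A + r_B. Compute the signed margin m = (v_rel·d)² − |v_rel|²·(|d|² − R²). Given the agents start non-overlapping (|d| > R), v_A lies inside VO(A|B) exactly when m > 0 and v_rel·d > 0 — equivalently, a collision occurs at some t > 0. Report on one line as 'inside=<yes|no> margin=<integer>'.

d = (-4, 21),  |d|² = 457;  R = 5+5 = 10,  c = 457−10² = 357
v_rel = (4, -3),  |v_rel|² = 25;  v_rel·d = (4)·(-4) + (-3)·(21) = -79
25·t² + 158·t + 357 = 0  ⇒  m = (-79)² − 25·357 = -2684
m = -2684 < 0,  v_rel·d = -79 < 0  ⇒  outside

inside=no margin=-2684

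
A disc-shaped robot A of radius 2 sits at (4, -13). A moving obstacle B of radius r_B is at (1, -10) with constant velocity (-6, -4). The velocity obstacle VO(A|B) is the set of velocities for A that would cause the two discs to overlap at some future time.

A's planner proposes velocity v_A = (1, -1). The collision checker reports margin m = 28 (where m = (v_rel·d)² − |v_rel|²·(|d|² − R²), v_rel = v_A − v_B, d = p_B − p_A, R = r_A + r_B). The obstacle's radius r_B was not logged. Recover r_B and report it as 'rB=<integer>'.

m = 28
d = (-3, 3);  v_rel = (7, 3),  |v_rel|² = 58
v_rel×d = (7)·(3) − (3)·(-3) = 30
since m = R²·58 − 30²:  R² = (900 + 28) / 58 = 16
R = √16 = 4  ⇒  r_B = 4 − 2 = 2

rB=2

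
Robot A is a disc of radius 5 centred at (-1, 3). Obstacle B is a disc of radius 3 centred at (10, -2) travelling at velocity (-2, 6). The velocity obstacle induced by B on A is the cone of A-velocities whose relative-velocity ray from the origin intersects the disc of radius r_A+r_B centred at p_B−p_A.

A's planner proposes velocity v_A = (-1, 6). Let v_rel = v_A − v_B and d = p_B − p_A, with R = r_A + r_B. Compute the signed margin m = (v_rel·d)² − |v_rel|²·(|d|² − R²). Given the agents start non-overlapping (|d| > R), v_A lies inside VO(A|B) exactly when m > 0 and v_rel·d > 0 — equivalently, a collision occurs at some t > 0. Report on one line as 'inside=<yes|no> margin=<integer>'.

d = (11, -5),  |d|² = 146;  R = 5+3 = 8,  c = 146−8² = 82
v_rel = (1, 0),  |v_rel|² = 1;  v_rel·d = (1)·(11) + (0)·(-5) = 11
1·t² − 22·t + 82 = 0  ⇒  m = 11² − 1·82 = 39
m = 39 > 0,  v_rel·d = 11 > 0  ⇒  inside

inside=yes margin=39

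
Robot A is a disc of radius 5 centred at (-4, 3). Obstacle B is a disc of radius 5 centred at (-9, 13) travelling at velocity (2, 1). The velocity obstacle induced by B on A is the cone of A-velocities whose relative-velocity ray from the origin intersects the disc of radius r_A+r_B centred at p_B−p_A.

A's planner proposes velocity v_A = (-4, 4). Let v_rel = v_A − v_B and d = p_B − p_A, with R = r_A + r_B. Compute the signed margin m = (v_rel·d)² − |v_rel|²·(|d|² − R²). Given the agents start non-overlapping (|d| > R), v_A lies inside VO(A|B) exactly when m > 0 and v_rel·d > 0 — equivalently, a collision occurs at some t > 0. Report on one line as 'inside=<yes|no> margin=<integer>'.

d = (-5, 10),  |d|² = 125;  R = 5+5 = 10,  c = 125−10² = 25
v_rel = (-6, 3),  |v_rel|² = 45;  v_rel·d = (-6)·(-5) + (3)·(10) = 60
45·t² − 120·t + 25 = 0  ⇒  m = 60² − 45·25 = 2475
m = 2475 > 0,  v_rel·d = 60 > 0  ⇒  inside

inside=yes margin=2475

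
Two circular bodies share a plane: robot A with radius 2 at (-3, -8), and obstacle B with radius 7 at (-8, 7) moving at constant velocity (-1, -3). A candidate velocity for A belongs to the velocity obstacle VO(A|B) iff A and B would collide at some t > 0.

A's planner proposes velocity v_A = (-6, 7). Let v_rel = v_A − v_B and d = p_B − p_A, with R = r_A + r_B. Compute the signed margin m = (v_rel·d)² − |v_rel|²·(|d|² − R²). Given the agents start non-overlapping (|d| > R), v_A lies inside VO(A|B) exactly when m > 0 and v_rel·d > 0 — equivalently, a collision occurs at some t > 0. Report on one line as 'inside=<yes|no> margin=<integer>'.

d = (-5, 15),  |d|² = 250;  R = 2+7 = 9,  c = 250−9² = 169
v_rel = (-5, 10),  |v_rel|² = 125;  v_rel·d = (-5)·(-5) + (10)·(15) = 175
125·t² − 350·t + 169 = 0  ⇒  m = 175² − 125·169 = 9500
m = 9500 > 0,  v_rel·d = 175 > 0  ⇒  inside

inside=yes margin=9500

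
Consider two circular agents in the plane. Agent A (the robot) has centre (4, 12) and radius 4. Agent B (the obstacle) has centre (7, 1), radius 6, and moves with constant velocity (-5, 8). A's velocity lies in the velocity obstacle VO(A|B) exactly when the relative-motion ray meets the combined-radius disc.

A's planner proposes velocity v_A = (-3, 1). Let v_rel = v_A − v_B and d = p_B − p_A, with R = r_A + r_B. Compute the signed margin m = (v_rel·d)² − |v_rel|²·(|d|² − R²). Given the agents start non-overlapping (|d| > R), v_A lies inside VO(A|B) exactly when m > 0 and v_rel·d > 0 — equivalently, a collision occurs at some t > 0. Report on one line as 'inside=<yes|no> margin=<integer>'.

d = (3, -11),  |d|² = 130;  R = 4+6 = 10,  c = 130−10² = 30
v_rel = (2, -7),  |v_rel|² = 53;  v_rel·d = (2)·(3) + (-7)·(-11) = 83
53·t² − 166·t + 30 = 0  ⇒  m = 83² − 53·30 = 5299
m = 5299 > 0,  v_rel·d = 83 > 0  ⇒  inside

inside=yes margin=5299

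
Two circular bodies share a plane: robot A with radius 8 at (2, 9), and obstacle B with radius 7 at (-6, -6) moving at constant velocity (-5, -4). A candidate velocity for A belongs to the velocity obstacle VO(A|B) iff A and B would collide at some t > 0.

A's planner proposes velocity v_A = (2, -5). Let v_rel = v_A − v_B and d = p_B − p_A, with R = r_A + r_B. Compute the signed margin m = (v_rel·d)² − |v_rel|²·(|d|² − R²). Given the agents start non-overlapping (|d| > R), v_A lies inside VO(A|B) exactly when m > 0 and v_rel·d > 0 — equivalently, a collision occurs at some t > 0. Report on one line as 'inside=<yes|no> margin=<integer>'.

d = (-8, -15),  |d|² = 289;  R = 8+7 = 15,  c = 289−15² = 64
v_rel = (7, -1),  |v_rel|² = 50;  v_rel·d = (7)·(-8) + (-1)·(-15) = -41
50·t² + 82·t + 64 = 0  ⇒  m = (-41)² − 50·64 = -1519
m = -1519 < 0,  v_rel·d = -41 < 0  ⇒  outside

inside=no margin=-1519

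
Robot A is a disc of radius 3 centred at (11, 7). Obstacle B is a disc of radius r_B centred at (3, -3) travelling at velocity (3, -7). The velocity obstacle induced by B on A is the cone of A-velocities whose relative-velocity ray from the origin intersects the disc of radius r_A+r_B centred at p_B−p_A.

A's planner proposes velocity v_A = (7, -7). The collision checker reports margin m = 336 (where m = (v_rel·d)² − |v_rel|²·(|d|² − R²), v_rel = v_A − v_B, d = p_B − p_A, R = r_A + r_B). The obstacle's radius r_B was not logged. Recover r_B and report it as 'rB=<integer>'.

m = 336
d = (-8, -10);  v_rel = (4, 0),  |v_rel|² = 16
v_rel×d = (4)·(-10) − (0)·(-8) = -40
since m = R²·16 − (-40)²:  R² = (1600 + 336) / 16 = 121
R = √121 = 11  ⇒  r_B = 11 − 3 = 8

rB=8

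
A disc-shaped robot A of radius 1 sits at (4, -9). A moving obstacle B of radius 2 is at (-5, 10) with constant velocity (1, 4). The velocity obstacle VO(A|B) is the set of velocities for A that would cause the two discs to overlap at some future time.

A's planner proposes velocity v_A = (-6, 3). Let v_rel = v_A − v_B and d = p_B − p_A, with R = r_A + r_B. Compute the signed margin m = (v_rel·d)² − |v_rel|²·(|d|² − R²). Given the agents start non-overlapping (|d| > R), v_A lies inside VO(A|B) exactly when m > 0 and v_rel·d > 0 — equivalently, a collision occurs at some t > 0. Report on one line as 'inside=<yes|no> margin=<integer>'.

d = (-9, 19),  |d|² = 442;  R = 1+2 = 3,  c = 442−3² = 433
v_rel = (-7, -1),  |v_rel|² = 50;  v_rel·d = (-7)·(-9) + (-1)·(19) = 44
50·t² − 88·t + 433 = 0  ⇒  m = 44² − 50·433 = -19714
m = -19714 < 0,  v_rel·d = 44 > 0  ⇒  outside

inside=no margin=-19714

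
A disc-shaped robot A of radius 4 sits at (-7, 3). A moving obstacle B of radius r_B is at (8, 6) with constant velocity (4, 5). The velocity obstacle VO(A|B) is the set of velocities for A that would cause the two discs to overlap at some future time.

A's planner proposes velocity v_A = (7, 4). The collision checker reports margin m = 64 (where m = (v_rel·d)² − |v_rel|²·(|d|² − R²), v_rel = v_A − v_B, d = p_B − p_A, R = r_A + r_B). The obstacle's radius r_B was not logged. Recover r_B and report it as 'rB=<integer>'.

m = 64
d = (15, 3);  v_rel = (3, -1),  |v_rel|² = 10
v_rel×d = (3)·(3) − (-1)·(15) = 24
since m = R²·10 − 24²:  R² = (576 + 64) / 10 = 64
R = √64 = 8  ⇒  r_B = 8 − 4 = 4

rB=4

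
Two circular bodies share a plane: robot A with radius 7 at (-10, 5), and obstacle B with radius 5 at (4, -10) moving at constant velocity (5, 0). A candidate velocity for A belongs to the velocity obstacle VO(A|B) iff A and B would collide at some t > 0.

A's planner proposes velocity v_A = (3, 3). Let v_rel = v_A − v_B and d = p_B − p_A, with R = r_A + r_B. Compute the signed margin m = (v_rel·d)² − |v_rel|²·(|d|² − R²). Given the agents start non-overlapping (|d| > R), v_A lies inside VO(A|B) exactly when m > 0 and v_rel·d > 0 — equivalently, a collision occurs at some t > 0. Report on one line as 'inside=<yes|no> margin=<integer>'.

d = (14, -15),  |d|² = 421;  R = 7+5 = 12,  c = 421−12² = 277
v_rel = (-2, 3),  |v_rel|² = 13;  v_rel·d = (-2)·(14) + (3)·(-15) = -73
13·t² + 146·t + 277 = 0  ⇒  m = (-73)² − 13·277 = 1728
m = 1728 > 0,  v_rel·d = -73 < 0  ⇒  outside

inside=no margin=1728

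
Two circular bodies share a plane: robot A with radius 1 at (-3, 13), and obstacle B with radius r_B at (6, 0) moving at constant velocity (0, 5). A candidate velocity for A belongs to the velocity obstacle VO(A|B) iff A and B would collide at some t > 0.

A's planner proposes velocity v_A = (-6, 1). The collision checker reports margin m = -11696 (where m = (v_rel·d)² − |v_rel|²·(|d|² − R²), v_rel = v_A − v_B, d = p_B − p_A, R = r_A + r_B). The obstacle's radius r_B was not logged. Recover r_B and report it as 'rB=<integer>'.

m = -11696
d = (9, -13);  v_rel = (-6, -4),  |v_rel|² = 52
v_rel×d = (-6)·(-13) − (-4)·(9) = 114
since m = R²·52 − 114²:  R² = (12996 + -11696) / 52 = 25
R = √25 = 5  ⇒  r_B = 5 − 1 = 4

rB=4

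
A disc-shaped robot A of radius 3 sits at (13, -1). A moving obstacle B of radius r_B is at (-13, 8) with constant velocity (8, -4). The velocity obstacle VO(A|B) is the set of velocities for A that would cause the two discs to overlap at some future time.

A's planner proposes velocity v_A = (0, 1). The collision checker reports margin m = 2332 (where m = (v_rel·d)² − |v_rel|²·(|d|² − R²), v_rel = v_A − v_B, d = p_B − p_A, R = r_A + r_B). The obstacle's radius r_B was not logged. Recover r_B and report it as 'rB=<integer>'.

m = 2332
d = (-26, 9);  v_rel = (-8, 5),  |v_rel|² = 89
v_rel×d = (-8)·(9) − (5)·(-26) = 58
since m = R²·89 − 58²:  R² = (3364 + 2332) / 89 = 64
R = √64 = 8  ⇒  r_B = 8 − 3 = 5

rB=5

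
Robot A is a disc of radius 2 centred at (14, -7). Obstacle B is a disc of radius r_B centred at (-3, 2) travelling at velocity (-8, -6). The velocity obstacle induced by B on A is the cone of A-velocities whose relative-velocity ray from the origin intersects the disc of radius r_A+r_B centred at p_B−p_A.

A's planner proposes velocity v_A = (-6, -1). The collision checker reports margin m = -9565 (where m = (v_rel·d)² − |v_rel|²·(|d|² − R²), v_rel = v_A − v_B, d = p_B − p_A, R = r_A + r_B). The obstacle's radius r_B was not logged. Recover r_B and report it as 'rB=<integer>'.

m = -9565
d = (-17, 9);  v_rel = (2, 5),  |v_rel|² = 29
v_rel×d = (2)·(9) − (5)·(-17) = 103
since m = R²·29 − 103²:  R² = (10609 + -9565) / 29 = 36
R = √36 = 6  ⇒  r_B = 6 − 2 = 4

rB=4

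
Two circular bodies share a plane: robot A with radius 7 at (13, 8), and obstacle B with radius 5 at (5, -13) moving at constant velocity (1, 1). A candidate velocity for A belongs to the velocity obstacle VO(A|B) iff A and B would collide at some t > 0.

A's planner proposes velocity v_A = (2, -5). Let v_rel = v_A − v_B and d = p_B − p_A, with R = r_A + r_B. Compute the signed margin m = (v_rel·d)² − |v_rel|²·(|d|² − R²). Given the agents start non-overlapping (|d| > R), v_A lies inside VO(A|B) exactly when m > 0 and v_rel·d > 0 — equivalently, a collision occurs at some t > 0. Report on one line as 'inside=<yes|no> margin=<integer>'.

d = (-8, -21),  |d|² = 505;  R = 7+5 = 12,  c = 505−12² = 361
v_rel = (1, -6),  |v_rel|² = 37;  v_rel·d = (1)·(-8) + (-6)·(-21) = 118
37·t² − 236·t + 361 = 0  ⇒  m = 118² − 37·361 = 567
m = 567 > 0,  v_rel·d = 118 > 0  ⇒  inside

inside=yes margin=567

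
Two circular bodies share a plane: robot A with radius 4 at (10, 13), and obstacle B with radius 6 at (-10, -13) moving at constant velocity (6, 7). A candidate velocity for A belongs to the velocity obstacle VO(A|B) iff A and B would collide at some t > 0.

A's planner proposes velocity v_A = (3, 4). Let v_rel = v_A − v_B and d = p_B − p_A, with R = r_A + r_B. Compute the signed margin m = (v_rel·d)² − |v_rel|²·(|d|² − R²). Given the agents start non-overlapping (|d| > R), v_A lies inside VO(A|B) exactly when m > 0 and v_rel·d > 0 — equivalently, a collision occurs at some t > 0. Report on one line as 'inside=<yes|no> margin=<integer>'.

d = (-20, -26),  |d|² = 1076;  R = 4+6 = 10,  c = 1076−10² = 976
v_rel = (-3, -3),  |v_rel|² = 18;  v_rel·d = (-3)·(-20) + (-3)·(-26) = 138
18·t² − 276·t + 976 = 0  ⇒  m = 138² − 18·976 = 1476
m = 1476 > 0,  v_rel·d = 138 > 0  ⇒  inside

inside=yes margin=1476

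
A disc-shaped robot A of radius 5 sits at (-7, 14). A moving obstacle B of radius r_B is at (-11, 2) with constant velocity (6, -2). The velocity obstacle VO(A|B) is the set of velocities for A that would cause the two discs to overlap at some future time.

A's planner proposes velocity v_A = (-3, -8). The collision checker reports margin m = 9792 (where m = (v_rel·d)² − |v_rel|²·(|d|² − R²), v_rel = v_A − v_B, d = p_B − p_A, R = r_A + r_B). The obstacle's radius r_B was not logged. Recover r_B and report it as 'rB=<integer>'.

m = 9792
d = (-4, -12);  v_rel = (-9, -6),  |v_rel|² = 117
v_rel×d = (-9)·(-12) − (-6)·(-4) = 84
since m = R²·117 − 84²:  R² = (7056 + 9792) / 117 = 144
R = √144 = 12  ⇒  r_B = 12 − 5 = 7

rB=7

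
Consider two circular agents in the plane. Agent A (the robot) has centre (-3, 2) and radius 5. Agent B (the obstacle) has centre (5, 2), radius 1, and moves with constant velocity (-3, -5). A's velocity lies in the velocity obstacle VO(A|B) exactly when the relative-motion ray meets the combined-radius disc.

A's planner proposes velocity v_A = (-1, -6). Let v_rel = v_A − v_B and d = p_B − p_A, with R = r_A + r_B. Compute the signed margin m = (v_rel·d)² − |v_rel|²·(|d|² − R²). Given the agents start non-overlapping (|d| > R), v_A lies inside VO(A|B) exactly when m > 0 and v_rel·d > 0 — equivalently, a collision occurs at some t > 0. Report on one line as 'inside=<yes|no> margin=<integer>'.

d = (8, 0),  |d|² = 64;  R = 5+1 = 6,  c = 64−6² = 28
v_rel = (2, -1),  |v_rel|² = 5;  v_rel·d = (2)·(8) + (-1)·(0) = 16
5·t² − 32·t + 28 = 0  ⇒  m = 16² − 5·28 = 116
m = 116 > 0,  v_rel·d = 16 > 0  ⇒  inside

inside=yes margin=116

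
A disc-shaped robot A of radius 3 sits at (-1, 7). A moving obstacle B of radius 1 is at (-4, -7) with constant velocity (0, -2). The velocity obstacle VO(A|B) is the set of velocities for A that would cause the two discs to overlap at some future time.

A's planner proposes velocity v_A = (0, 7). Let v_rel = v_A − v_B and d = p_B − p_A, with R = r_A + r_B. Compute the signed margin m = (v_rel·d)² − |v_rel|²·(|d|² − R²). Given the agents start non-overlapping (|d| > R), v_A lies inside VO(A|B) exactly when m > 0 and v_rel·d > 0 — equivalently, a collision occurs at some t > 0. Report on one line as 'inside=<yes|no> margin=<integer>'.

d = (-3, -14),  |d|² = 205;  R = 3+1 = 4,  c = 205−4² = 189
v_rel = (0, 9),  |v_rel|² = 81;  v_rel·d = (0)·(-3) + (9)·(-14) = -126
81·t² + 252·t + 189 = 0  ⇒  m = (-126)² − 81·189 = 567
m = 567 > 0,  v_rel·d = -126 < 0  ⇒  outside

inside=no margin=567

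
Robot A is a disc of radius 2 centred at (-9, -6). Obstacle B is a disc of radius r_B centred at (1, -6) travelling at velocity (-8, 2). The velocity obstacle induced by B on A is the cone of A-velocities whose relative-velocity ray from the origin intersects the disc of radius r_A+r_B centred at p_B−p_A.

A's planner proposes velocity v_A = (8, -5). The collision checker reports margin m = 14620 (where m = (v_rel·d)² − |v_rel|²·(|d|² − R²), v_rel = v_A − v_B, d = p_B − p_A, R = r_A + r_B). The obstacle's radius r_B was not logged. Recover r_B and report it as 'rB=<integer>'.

m = 14620
d = (10, 0);  v_rel = (16, -7),  |v_rel|² = 305
v_rel×d = (16)·(0) − (-7)·(10) = 70
since m = R²·305 − 70²:  R² = (4900 + 14620) / 305 = 64
R = √64 = 8  ⇒  r_B = 8 − 2 = 6

rB=6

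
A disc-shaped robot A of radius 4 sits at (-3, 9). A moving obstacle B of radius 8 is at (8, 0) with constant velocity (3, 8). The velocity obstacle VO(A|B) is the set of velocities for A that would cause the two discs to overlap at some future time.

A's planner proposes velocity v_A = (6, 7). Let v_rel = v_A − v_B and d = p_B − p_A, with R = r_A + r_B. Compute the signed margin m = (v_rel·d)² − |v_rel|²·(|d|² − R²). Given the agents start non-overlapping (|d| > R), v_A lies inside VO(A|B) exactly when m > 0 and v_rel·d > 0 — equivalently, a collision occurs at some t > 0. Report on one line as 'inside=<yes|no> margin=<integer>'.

d = (11, -9),  |d|² = 202;  R = 4+8 = 12,  c = 202−12² = 58
v_rel = (3, -1),  |v_rel|² = 10;  v_rel·d = (3)·(11) + (-1)·(-9) = 42
10·t² − 84·t + 58 = 0  ⇒  m = 42² − 10·58 = 1184
m = 1184 > 0,  v_rel·d = 42 > 0  ⇒  inside

inside=yes margin=1184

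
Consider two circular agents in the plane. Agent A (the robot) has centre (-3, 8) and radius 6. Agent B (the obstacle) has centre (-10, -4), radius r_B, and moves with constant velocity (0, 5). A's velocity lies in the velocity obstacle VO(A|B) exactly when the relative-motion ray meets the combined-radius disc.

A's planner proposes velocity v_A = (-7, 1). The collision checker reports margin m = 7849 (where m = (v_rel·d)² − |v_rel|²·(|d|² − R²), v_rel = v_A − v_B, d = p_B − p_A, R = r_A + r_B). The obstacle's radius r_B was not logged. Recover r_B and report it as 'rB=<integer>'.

m = 7849
d = (-7, -12);  v_rel = (-7, -4),  |v_rel|² = 65
v_rel×d = (-7)·(-12) − (-4)·(-7) = 56
since m = R²·65 − 56²:  R² = (3136 + 7849) / 65 = 169
R = √169 = 13  ⇒  r_B = 13 − 6 = 7

rB=7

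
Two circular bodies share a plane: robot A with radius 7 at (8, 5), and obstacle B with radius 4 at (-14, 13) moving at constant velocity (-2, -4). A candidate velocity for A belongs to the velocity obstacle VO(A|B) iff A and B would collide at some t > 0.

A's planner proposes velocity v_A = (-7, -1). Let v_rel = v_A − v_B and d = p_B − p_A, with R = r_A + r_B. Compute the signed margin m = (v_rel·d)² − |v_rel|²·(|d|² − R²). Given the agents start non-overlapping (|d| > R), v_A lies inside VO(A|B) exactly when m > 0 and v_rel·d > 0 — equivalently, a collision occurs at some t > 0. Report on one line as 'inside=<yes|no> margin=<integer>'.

d = (-22, 8),  |d|² = 548;  R = 7+4 = 11,  c = 548−11² = 427
v_rel = (-5, 3),  |v_rel|² = 34;  v_rel·d = (-5)·(-22) + (3)·(8) = 134
34·t² − 268·t + 427 = 0  ⇒  m = 134² − 34·427 = 3438
m = 3438 > 0,  v_rel·d = 134 > 0  ⇒  inside

inside=yes margin=3438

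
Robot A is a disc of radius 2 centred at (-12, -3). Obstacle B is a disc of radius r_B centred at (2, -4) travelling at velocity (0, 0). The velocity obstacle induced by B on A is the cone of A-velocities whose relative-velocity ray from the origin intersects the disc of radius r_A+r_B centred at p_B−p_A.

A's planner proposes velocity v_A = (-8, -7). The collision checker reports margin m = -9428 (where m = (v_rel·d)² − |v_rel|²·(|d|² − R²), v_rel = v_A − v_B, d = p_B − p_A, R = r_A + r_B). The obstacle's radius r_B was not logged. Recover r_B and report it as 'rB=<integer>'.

m = -9428
d = (14, -1);  v_rel = (-8, -7),  |v_rel|² = 113
v_rel×d = (-8)·(-1) − (-7)·(14) = 106
since m = R²·113 − 106²:  R² = (11236 + -9428) / 113 = 16
R = √16 = 4  ⇒  r_B = 4 − 2 = 2

rB=2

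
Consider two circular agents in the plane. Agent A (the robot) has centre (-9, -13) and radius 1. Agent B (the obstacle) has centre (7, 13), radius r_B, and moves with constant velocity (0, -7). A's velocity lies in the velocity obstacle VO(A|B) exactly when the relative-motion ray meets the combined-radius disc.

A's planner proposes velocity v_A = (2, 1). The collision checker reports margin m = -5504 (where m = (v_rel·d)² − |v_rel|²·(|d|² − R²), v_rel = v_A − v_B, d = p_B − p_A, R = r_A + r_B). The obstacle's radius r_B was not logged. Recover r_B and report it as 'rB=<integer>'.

m = -5504
d = (16, 26);  v_rel = (2, 8),  |v_rel|² = 68
v_rel×d = (2)·(26) − (8)·(16) = -76
since m = R²·68 − (-76)²:  R² = (5776 + -5504) / 68 = 4
R = √4 = 2  ⇒  r_B = 2 − 1 = 1

rB=1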